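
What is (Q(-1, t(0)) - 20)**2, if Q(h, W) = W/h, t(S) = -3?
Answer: 289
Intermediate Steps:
(Q(-1, t(0)) - 20)**2 = (-3/(-1) - 20)**2 = (-3*(-1) - 20)**2 = (3 - 20)**2 = (-17)**2 = 289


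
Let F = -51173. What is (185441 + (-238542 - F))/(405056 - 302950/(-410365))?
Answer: -79118372/16622110839 ≈ -0.0047598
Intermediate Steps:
(185441 + (-238542 - F))/(405056 - 302950/(-410365)) = (185441 + (-238542 - 1*(-51173)))/(405056 - 302950/(-410365)) = (185441 + (-238542 + 51173))/(405056 - 302950*(-1/410365)) = (185441 - 187369)/(405056 + 60590/82073) = -1928/33244221678/82073 = -1928*82073/33244221678 = -79118372/16622110839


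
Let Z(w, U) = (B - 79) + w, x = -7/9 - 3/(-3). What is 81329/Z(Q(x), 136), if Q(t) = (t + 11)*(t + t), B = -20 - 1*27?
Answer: -6587649/9802 ≈ -672.07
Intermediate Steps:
B = -47 (B = -20 - 27 = -47)
x = 2/9 (x = -7*⅑ - 3*(-⅓) = -7/9 + 1 = 2/9 ≈ 0.22222)
Q(t) = 2*t*(11 + t) (Q(t) = (11 + t)*(2*t) = 2*t*(11 + t))
Z(w, U) = -126 + w (Z(w, U) = (-47 - 79) + w = -126 + w)
81329/Z(Q(x), 136) = 81329/(-126 + 2*(2/9)*(11 + 2/9)) = 81329/(-126 + 2*(2/9)*(101/9)) = 81329/(-126 + 404/81) = 81329/(-9802/81) = 81329*(-81/9802) = -6587649/9802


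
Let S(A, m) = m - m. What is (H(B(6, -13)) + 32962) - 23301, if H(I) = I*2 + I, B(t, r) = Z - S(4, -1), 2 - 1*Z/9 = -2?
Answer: 9769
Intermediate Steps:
Z = 36 (Z = 18 - 9*(-2) = 18 + 18 = 36)
S(A, m) = 0
B(t, r) = 36 (B(t, r) = 36 - 1*0 = 36 + 0 = 36)
H(I) = 3*I (H(I) = 2*I + I = 3*I)
(H(B(6, -13)) + 32962) - 23301 = (3*36 + 32962) - 23301 = (108 + 32962) - 23301 = 33070 - 23301 = 9769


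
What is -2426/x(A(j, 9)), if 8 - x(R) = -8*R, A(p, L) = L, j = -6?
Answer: -1213/40 ≈ -30.325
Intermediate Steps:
x(R) = 8 + 8*R (x(R) = 8 - (-8)*R = 8 + 8*R)
-2426/x(A(j, 9)) = -2426/(8 + 8*9) = -2426/(8 + 72) = -2426/80 = -2426*1/80 = -1213/40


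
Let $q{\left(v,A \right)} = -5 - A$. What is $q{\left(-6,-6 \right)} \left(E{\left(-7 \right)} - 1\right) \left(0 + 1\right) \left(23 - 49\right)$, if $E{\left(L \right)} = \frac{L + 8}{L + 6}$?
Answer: $52$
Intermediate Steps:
$E{\left(L \right)} = \frac{8 + L}{6 + L}$
$q{\left(-6,-6 \right)} \left(E{\left(-7 \right)} - 1\right) \left(0 + 1\right) \left(23 - 49\right) = \left(-5 - -6\right) \left(\frac{8 - 7}{6 - 7} - 1\right) \left(0 + 1\right) \left(23 - 49\right) = \left(-5 + 6\right) \left(\frac{1}{-1} \cdot 1 - 1\right) 1 \left(23 - 49\right) = 1 \left(\left(-1\right) 1 - 1\right) 1 \left(-26\right) = 1 \left(-1 - 1\right) 1 \left(-26\right) = 1 \left(\left(-2\right) 1\right) \left(-26\right) = 1 \left(-2\right) \left(-26\right) = \left(-2\right) \left(-26\right) = 52$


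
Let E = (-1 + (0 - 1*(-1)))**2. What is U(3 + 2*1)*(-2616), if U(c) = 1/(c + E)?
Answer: -2616/5 ≈ -523.20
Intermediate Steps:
E = 0 (E = (-1 + (0 + 1))**2 = (-1 + 1)**2 = 0**2 = 0)
U(c) = 1/c (U(c) = 1/(c + 0) = 1/c)
U(3 + 2*1)*(-2616) = -2616/(3 + 2*1) = -2616/(3 + 2) = -2616/5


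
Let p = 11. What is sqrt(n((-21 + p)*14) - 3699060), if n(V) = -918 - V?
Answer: I*sqrt(3699838) ≈ 1923.5*I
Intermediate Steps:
sqrt(n((-21 + p)*14) - 3699060) = sqrt((-918 - (-21 + 11)*14) - 3699060) = sqrt((-918 - (-10)*14) - 3699060) = sqrt((-918 - 1*(-140)) - 3699060) = sqrt((-918 + 140) - 3699060) = sqrt(-778 - 3699060) = sqrt(-3699838) = I*sqrt(3699838)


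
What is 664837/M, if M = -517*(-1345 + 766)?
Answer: 664837/299343 ≈ 2.2210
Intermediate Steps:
M = 299343 (M = -517*(-579) = 299343)
664837/M = 664837/299343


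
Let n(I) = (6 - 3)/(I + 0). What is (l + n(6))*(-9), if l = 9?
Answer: -171/2 ≈ -85.500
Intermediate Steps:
n(I) = 3/I
(l + n(6))*(-9) = (9 + 3/6)*(-9) = (9 + 3*(1/6))*(-9) = (9 + 1/2)*(-9) = (19/2)*(-9) = -171/2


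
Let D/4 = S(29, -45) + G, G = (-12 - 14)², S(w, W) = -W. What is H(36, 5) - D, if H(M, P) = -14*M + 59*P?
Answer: -3093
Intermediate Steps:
G = 676 (G = (-26)² = 676)
D = 2884 (D = 4*(-1*(-45) + 676) = 4*(45 + 676) = 4*721 = 2884)
H(36, 5) - D = (-14*36 + 59*5) - 1*2884 = (-504 + 295) - 2884 = -209 - 2884 = -3093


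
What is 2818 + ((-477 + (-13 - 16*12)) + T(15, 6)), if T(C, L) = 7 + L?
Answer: 2149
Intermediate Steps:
2818 + ((-477 + (-13 - 16*12)) + T(15, 6)) = 2818 + ((-477 + (-13 - 16*12)) + (7 + 6)) = 2818 + ((-477 + (-13 - 192)) + 13) = 2818 + ((-477 - 205) + 13) = 2818 + (-682 + 13) = 2818 - 669 = 2149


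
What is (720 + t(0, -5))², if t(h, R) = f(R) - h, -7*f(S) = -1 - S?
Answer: 25361296/49 ≈ 5.1758e+5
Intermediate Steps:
f(S) = ⅐ + S/7 (f(S) = -(-1 - S)/7 = ⅐ + S/7)
t(h, R) = ⅐ - h + R/7 (t(h, R) = (⅐ + R/7) - h = ⅐ - h + R/7)
(720 + t(0, -5))² = (720 + (⅐ - 1*0 + (⅐)*(-5)))² = (720 + (⅐ + 0 - 5/7))² = (720 - 4/7)² = (5036/7)² = 25361296/49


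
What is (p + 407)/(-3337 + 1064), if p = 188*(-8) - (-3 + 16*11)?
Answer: 1270/2273 ≈ 0.55873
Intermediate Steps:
p = -1677 (p = -1504 - (-3 + 176) = -1504 - 1*173 = -1504 - 173 = -1677)
(p + 407)/(-3337 + 1064) = (-1677 + 407)/(-3337 + 1064) = -1270/(-2273) = -1270*(-1/2273) = 1270/2273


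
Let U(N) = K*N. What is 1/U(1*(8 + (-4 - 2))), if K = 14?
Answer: 1/28 ≈ 0.035714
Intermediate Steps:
U(N) = 14*N
1/U(1*(8 + (-4 - 2))) = 1/(14*(1*(8 + (-4 - 2)))) = 1/(14*(1*(8 - 6))) = 1/(14*(1*2)) = 1/(14*2) = 1/28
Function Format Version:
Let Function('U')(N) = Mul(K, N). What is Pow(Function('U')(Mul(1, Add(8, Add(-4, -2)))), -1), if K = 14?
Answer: Rational(1, 28) ≈ 0.035714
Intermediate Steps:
Function('U')(N) = Mul(14, N)
Pow(Function('U')(Mul(1, Add(8, Add(-4, -2)))), -1) = Pow(Mul(14, Mul(1, Add(8, Add(-4, -2)))), -1) = Pow(Mul(14, Mul(1, Add(8, -6))), -1) = Pow(Mul(14, Mul(1, 2)), -1) = Pow(Mul(14, 2), -1) = Pow(28, -1) = Rational(1, 28)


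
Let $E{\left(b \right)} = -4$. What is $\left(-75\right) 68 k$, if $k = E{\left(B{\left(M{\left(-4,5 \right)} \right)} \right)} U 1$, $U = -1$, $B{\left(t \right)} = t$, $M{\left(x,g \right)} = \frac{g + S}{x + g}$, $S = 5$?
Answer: $-20400$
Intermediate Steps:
$M{\left(x,g \right)} = \frac{5 + g}{g + x}$ ($M{\left(x,g \right)} = \frac{g + 5}{x + g} = \frac{5 + g}{g + x}$)
$k = 4$ ($k = \left(-4\right) \left(-1\right) 1 = 4 \cdot 1 = 4$)
$\left(-75\right) 68 k = \left(-75\right) 68 \cdot 4 = \left(-5100\right) 4 = -20400$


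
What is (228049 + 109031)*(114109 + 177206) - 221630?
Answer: 98196238570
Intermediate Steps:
(228049 + 109031)*(114109 + 177206) - 221630 = 337080*291315 - 221630 = 98196460200 - 221630 = 98196238570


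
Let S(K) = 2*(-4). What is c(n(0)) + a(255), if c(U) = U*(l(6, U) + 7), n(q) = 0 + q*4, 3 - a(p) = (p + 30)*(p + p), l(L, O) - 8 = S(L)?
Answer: -145347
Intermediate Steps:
S(K) = -8
l(L, O) = 0 (l(L, O) = 8 - 8 = 0)
a(p) = 3 - 2*p*(30 + p) (a(p) = 3 - (p + 30)*(p + p) = 3 - (30 + p)*2*p = 3 - 2*p*(30 + p))
n(q) = 4*q (n(q) = 0 + 4*q = 4*q)
c(U) = 7*U (c(U) = U*(0 + 7) = U*7 = 7*U)
c(n(0)) + a(255) = 7*(4*0) + (3 - 60*255 - 2*255²) = 7*0 + (3 - 15300 - 2*65025) = 0 + (3 - 15300 - 130050) = 0 - 145347 = -145347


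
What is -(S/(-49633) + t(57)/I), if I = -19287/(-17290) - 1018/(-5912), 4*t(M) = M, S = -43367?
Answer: -19501078271252/1633247867803 ≈ -11.940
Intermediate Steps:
t(M) = M/4
I = 32906491/25554620 (I = -19287*(-1/17290) - 1018*(-1/5912) = 19287/17290 + 509/2956 = 32906491/25554620 ≈ 1.2877)
-(S/(-49633) + t(57)/I) = -(-43367/(-49633) + ((¼)*57)/(32906491/25554620)) = -(-43367*(-1/49633) + (57/4)*(25554620/32906491)) = -(43367/49633 + 364153335/32906491) = -1*19501078271252/1633247867803 = -19501078271252/1633247867803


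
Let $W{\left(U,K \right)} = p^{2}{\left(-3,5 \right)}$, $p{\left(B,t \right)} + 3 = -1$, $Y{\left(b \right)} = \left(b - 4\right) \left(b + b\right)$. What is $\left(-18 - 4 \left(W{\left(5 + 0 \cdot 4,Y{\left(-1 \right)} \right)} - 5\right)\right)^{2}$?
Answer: $3844$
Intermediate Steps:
$Y{\left(b \right)} = 2 b \left(-4 + b\right)$ ($Y{\left(b \right)} = \left(-4 + b\right) 2 b = 2 b \left(-4 + b\right)$)
$p{\left(B,t \right)} = -4$ ($p{\left(B,t \right)} = -3 - 1 = -4$)
$W{\left(U,K \right)} = 16$ ($W{\left(U,K \right)} = \left(-4\right)^{2} = 16$)
$\left(-18 - 4 \left(W{\left(5 + 0 \cdot 4,Y{\left(-1 \right)} \right)} - 5\right)\right)^{2} = \left(-18 - 4 \left(16 - 5\right)\right)^{2} = \left(-18 - 44\right)^{2} = \left(-62\right)^{2} = 3844$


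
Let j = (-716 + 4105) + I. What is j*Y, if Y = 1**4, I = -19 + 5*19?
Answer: 3465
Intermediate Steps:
I = 76 (I = -19 + 95 = 76)
Y = 1
j = 3465 (j = (-716 + 4105) + 76 = 3389 + 76 = 3465)
j*Y = 3465*1 = 3465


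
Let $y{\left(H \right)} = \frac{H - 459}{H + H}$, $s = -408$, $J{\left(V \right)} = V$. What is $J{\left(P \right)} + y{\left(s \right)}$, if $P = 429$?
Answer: $\frac{6881}{16} \approx 430.06$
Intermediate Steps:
$y{\left(H \right)} = \frac{-459 + H}{2 H}$
$J{\left(P \right)} + y{\left(s \right)} = 429 + \frac{-459 - 408}{2 \left(-408\right)} = 429 + \frac{1}{2} \left(- \frac{1}{408}\right) \left(-867\right) = 429 + \frac{17}{16} = \frac{6881}{16}$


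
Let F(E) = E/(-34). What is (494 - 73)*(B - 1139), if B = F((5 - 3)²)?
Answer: -8152665/17 ≈ -4.7957e+5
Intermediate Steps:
F(E) = -E/34 (F(E) = E*(-1/34) = -E/34)
B = -2/17 (B = -(5 - 3)²/34 = -1/34*2² = -1/34*4 = -2/17 ≈ -0.11765)
(494 - 73)*(B - 1139) = (494 - 73)*(-2/17 - 1139) = 421*(-19365/17) = -8152665/17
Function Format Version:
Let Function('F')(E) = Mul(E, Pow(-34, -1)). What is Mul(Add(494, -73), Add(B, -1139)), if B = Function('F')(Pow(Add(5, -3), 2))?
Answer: Rational(-8152665, 17) ≈ -4.7957e+5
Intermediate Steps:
Function('F')(E) = Mul(Rational(-1, 34), E) (Function('F')(E) = Mul(E, Rational(-1, 34)) = Mul(Rational(-1, 34), E))
B = Rational(-2, 17) (B = Mul(Rational(-1, 34), Pow(Add(5, -3), 2)) = Mul(Rational(-1, 34), Pow(2, 2)) = Mul(Rational(-1, 34), 4) = Rational(-2, 17) ≈ -0.11765)
Mul(Add(494, -73), Add(B, -1139)) = Mul(Add(494, -73), Add(Rational(-2, 17), -1139)) = Mul(421, Rational(-19365, 17)) = Rational(-8152665, 17)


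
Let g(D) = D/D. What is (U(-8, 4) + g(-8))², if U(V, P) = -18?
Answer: 289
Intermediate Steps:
g(D) = 1
(U(-8, 4) + g(-8))² = (-18 + 1)² = (-17)² = 289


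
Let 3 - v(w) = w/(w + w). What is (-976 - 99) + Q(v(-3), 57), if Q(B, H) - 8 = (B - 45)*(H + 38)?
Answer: -10209/2 ≈ -5104.5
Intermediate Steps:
v(w) = 5/2 (v(w) = 3 - w/(w + w) = 3 - w/(2*w) = 3 - 1/(2*w)*w = 3 - 1*½ = 3 - ½ = 5/2)
Q(B, H) = 8 + (-45 + B)*(38 + H) (Q(B, H) = 8 + (B - 45)*(H + 38) = 8 + (-45 + B)*(38 + H))
(-976 - 99) + Q(v(-3), 57) = (-976 - 99) + (-1702 - 45*57 + 38*(5/2) + (5/2)*57) = -1075 + (-1702 - 2565 + 95 + 285/2) = -1075 - 8059/2 = -10209/2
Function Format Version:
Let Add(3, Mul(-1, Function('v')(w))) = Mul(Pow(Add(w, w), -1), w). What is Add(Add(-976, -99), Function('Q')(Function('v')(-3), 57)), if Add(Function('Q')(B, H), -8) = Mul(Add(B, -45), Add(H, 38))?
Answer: Rational(-10209, 2) ≈ -5104.5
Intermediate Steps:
Function('v')(w) = Rational(5, 2) (Function('v')(w) = Add(3, Mul(-1, Mul(Pow(Add(w, w), -1), w))) = Add(3, Mul(-1, Mul(Pow(Mul(2, w), -1), w))) = Add(3, Mul(-1, Mul(Mul(Rational(1, 2), Pow(w, -1)), w))) = Add(3, Mul(-1, Rational(1, 2))) = Add(3, Rational(-1, 2)) = Rational(5, 2))
Function('Q')(B, H) = Add(8, Mul(Add(-45, B), Add(38, H))) (Function('Q')(B, H) = Add(8, Mul(Add(B, -45), Add(H, 38))) = Add(8, Mul(Add(-45, B), Add(38, H))))
Add(Add(-976, -99), Function('Q')(Function('v')(-3), 57)) = Add(Add(-976, -99), Add(-1702, Mul(-45, 57), Mul(38, Rational(5, 2)), Mul(Rational(5, 2), 57))) = Add(-1075, Add(-1702, -2565, 95, Rational(285, 2))) = Add(-1075, Rational(-8059, 2)) = Rational(-10209, 2)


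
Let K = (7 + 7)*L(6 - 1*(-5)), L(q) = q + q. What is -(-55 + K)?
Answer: -253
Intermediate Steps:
L(q) = 2*q
K = 308 (K = (7 + 7)*(2*(6 - 1*(-5))) = 14*(2*(6 + 5)) = 14*(2*11) = 14*22 = 308)
-(-55 + K) = -(-55 + 308) = -1*253 = -253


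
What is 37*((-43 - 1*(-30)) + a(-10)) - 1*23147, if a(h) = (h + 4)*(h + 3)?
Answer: -22074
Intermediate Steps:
a(h) = (3 + h)*(4 + h) (a(h) = (4 + h)*(3 + h) = (3 + h)*(4 + h))
37*((-43 - 1*(-30)) + a(-10)) - 1*23147 = 37*((-43 - 1*(-30)) + (12 + (-10)**2 + 7*(-10))) - 1*23147 = 37*((-43 + 30) + (12 + 100 - 70)) - 23147 = 37*(-13 + 42) - 23147 = 37*29 - 23147 = 1073 - 23147 = -22074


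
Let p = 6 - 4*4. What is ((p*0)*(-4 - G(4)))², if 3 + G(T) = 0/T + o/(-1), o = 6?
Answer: 0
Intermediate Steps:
G(T) = -9 (G(T) = -3 + (0/T + 6/(-1)) = -3 + (0 + 6*(-1)) = -3 + (0 - 6) = -3 - 6 = -9)
p = -10 (p = 6 - 16 = -10)
((p*0)*(-4 - G(4)))² = ((-10*0)*(-4 - 1*(-9)))² = (0*(-4 + 9))² = (0*5)² = 0² = 0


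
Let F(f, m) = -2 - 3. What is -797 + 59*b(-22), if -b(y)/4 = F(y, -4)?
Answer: 383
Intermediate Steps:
F(f, m) = -5
b(y) = 20 (b(y) = -4*(-5) = 20)
-797 + 59*b(-22) = -797 + 59*20 = -797 + 1180 = 383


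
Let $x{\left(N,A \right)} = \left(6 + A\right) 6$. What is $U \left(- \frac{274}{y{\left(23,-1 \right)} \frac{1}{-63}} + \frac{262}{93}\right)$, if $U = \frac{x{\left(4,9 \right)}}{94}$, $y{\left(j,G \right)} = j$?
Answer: $\frac{24170880}{33511} \approx 721.28$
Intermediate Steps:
$x{\left(N,A \right)} = 36 + 6 A$
$U = \frac{45}{47}$ ($U = \frac{36 + 6 \cdot 9}{94} = \left(36 + 54\right) \frac{1}{94} = 90 \cdot \frac{1}{94} = \frac{45}{47} \approx 0.95745$)
$U \left(- \frac{274}{y{\left(23,-1 \right)} \frac{1}{-63}} + \frac{262}{93}\right) = \frac{45 \left(- \frac{274}{23 \frac{1}{-63}} + \frac{262}{93}\right)}{47} = \frac{45 \left(- \frac{274}{23 \left(- \frac{1}{63}\right)} + 262 \cdot \frac{1}{93}\right)}{47} = \frac{45 \left(- \frac{274}{- \frac{23}{63}} + \frac{262}{93}\right)}{47} = \frac{45 \left(\left(-274\right) \left(- \frac{63}{23}\right) + \frac{262}{93}\right)}{47} = \frac{45 \left(\frac{17262}{23} + \frac{262}{93}\right)}{47} = \frac{45}{47} \cdot \frac{1611392}{2139} = \frac{24170880}{33511}$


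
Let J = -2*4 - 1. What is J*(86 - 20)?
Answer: -594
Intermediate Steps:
J = -9 (J = -8 - 1 = -9)
J*(86 - 20) = -9*(86 - 20) = -9*66 = -594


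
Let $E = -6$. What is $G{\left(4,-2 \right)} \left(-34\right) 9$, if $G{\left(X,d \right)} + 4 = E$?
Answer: $3060$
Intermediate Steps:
$G{\left(X,d \right)} = -10$ ($G{\left(X,d \right)} = -4 - 6 = -10$)
$G{\left(4,-2 \right)} \left(-34\right) 9 = \left(-10\right) \left(-34\right) 9 = 340 \cdot 9 = 3060$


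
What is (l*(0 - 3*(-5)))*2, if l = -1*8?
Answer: -240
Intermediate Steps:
l = -8
(l*(0 - 3*(-5)))*2 = -8*(0 - 3*(-5))*2 = -8*(0 + 15)*2 = -8*15*2 = -120*2 = -240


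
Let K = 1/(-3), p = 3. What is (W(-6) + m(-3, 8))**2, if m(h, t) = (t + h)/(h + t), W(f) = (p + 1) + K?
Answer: 196/9 ≈ 21.778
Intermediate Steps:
K = -1/3 (K = 1*(-1/3) = -1/3 ≈ -0.33333)
W(f) = 11/3 (W(f) = (3 + 1) - 1/3 = 4 - 1/3 = 11/3)
m(h, t) = 1 (m(h, t) = (h + t)/(h + t) = 1)
(W(-6) + m(-3, 8))**2 = (11/3 + 1)**2 = (14/3)**2 = 196/9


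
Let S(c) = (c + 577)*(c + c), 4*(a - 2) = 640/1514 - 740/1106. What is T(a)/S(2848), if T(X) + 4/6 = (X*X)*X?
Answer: 11649883890469179701/34348267034346511287283200 ≈ 3.3917e-7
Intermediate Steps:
a = 1622919/837242 (a = 2 + (640/1514 - 740/1106)/4 = 2 + (640*(1/1514) - 740*1/1106)/4 = 2 + (320/757 - 370/553)/4 = 2 + (¼)*(-103130/418621) = 2 - 51565/837242 = 1622919/837242 ≈ 1.9384)
T(X) = -⅔ + X³ (T(X) = -⅔ + (X*X)*X = -⅔ + X²*X = -⅔ + X³)
S(c) = 2*c*(577 + c) (S(c) = (577 + c)*(2*c) = 2*c*(577 + c))
T(a)/S(2848) = (-⅔ + (1622919/837242)³)/((2*2848*(577 + 2848))) = (-⅔ + 4274551305597977559/586885013162376488)/((2*2848*3425)) = (11649883890469179701/1760655039487129464)/19508800 = (11649883890469179701/1760655039487129464)*(1/19508800) = 11649883890469179701/34348267034346511287283200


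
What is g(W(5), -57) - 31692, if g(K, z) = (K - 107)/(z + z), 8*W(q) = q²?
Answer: -9634091/304 ≈ -31691.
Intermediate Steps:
W(q) = q²/8
g(K, z) = (-107 + K)/(2*z) (g(K, z) = (-107 + K)/((2*z)) = (-107 + K)*(1/(2*z)) = (-107 + K)/(2*z))
g(W(5), -57) - 31692 = (½)*(-107 + (⅛)*5²)/(-57) - 31692 = (½)*(-1/57)*(-107 + (⅛)*25) - 31692 = (½)*(-1/57)*(-107 + 25/8) - 31692 = (½)*(-1/57)*(-831/8) - 31692 = 277/304 - 31692 = -9634091/304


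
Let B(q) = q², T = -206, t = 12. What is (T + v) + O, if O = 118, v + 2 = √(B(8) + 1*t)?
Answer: -90 + 2*√19 ≈ -81.282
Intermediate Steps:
v = -2 + 2*√19 (v = -2 + √(8² + 1*12) = -2 + √(64 + 12) = -2 + √76 = -2 + 2*√19 ≈ 6.7178)
(T + v) + O = (-206 + (-2 + 2*√19)) + 118 = (-208 + 2*√19) + 118 = -90 + 2*√19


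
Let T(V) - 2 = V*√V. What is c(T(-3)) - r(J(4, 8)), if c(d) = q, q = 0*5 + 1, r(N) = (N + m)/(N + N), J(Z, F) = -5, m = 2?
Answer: 7/10 ≈ 0.70000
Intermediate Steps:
r(N) = (2 + N)/(2*N) (r(N) = (N + 2)/(N + N) = (2 + N)/((2*N)) = (2 + N)*(1/(2*N)) = (2 + N)/(2*N))
q = 1 (q = 0 + 1 = 1)
T(V) = 2 + V^(3/2) (T(V) = 2 + V*√V = 2 + V^(3/2))
c(d) = 1
c(T(-3)) - r(J(4, 8)) = 1 - (2 - 5)/(2*(-5)) = 1 - (-1)*(-3)/(2*5) = 1 - 1*3/10 = 1 - 3/10 = 7/10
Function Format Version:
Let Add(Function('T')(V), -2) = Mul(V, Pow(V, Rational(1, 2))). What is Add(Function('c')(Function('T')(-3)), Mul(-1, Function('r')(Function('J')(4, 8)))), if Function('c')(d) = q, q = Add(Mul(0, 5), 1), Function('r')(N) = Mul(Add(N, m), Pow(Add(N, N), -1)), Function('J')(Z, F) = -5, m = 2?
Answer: Rational(7, 10) ≈ 0.70000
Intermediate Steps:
Function('r')(N) = Mul(Rational(1, 2), Pow(N, -1), Add(2, N)) (Function('r')(N) = Mul(Add(N, 2), Pow(Add(N, N), -1)) = Mul(Add(2, N), Pow(Mul(2, N), -1)) = Mul(Add(2, N), Mul(Rational(1, 2), Pow(N, -1))) = Mul(Rational(1, 2), Pow(N, -1), Add(2, N)))
q = 1 (q = Add(0, 1) = 1)
Function('T')(V) = Add(2, Pow(V, Rational(3, 2))) (Function('T')(V) = Add(2, Mul(V, Pow(V, Rational(1, 2)))) = Add(2, Pow(V, Rational(3, 2))))
Function('c')(d) = 1
Add(Function('c')(Function('T')(-3)), Mul(-1, Function('r')(Function('J')(4, 8)))) = Add(1, Mul(-1, Mul(Rational(1, 2), Pow(-5, -1), Add(2, -5)))) = Add(1, Mul(-1, Mul(Rational(1, 2), Rational(-1, 5), -3))) = Add(1, Mul(-1, Rational(3, 10))) = Add(1, Rational(-3, 10)) = Rational(7, 10)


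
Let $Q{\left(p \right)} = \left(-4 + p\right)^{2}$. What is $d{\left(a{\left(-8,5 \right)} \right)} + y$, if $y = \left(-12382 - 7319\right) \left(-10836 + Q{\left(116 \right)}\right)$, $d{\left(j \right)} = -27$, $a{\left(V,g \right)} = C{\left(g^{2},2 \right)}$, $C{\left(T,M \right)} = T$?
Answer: $-33649335$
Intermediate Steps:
$a{\left(V,g \right)} = g^{2}$
$y = -33649308$ ($y = \left(-12382 - 7319\right) \left(-10836 + \left(-4 + 116\right)^{2}\right) = - 19701 \left(-10836 + 112^{2}\right) = - 19701 \left(-10836 + 12544\right) = \left(-19701\right) 1708 = -33649308$)
$d{\left(a{\left(-8,5 \right)} \right)} + y = -27 - 33649308 = -33649335$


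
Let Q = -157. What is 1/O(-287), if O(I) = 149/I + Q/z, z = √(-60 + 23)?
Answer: -1582231/2031134918 - 12931933*I*√37/2031134918 ≈ -0.00077899 - 0.038728*I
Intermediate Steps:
z = I*√37 (z = √(-37) = I*√37 ≈ 6.0828*I)
O(I) = 149/I + 157*I*√37/37 (O(I) = 149/I - 157*(-I*√37/37) = 149/I - (-157)*I*√37/37 = 149/I + 157*I*√37/37)
1/O(-287) = 1/(149/(-287) + 157*I*√37/37) = 1/(149*(-1/287) + 157*I*√37/37) = 1/(-149/287 + 157*I*√37/37)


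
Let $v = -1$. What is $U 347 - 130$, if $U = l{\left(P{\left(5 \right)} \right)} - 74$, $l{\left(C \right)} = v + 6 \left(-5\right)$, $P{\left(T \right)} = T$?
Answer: $-36565$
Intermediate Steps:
$l{\left(C \right)} = -31$ ($l{\left(C \right)} = -1 + 6 \left(-5\right) = -1 - 30 = -31$)
$U = -105$ ($U = -31 - 74 = -105$)
$U 347 - 130 = \left(-105\right) 347 - 130 = -36435 - 130 = -36565$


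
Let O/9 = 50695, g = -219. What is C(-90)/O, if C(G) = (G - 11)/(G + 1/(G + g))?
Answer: 10403/4229635935 ≈ 2.4596e-6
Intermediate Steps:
O = 456255 (O = 9*50695 = 456255)
C(G) = (-11 + G)/(G + 1/(-219 + G)) (C(G) = (G - 11)/(G + 1/(G - 219)) = (-11 + G)/(G + 1/(-219 + G)))
C(-90)/O = ((2409 + (-90)² - 230*(-90))/(1 + (-90)² - 219*(-90)))/456255 = ((2409 + 8100 + 20700)/(1 + 8100 + 19710))*(1/456255) = (31209/27811)*(1/456255) = 10403/4229635935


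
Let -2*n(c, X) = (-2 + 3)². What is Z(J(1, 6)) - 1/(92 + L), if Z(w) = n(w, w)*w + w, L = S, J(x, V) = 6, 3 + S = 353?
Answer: 1325/442 ≈ 2.9977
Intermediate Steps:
S = 350 (S = -3 + 353 = 350)
n(c, X) = -½ (n(c, X) = -(-2 + 3)²/2 = -½*1² = -½*1 = -½)
L = 350
Z(w) = w/2 (Z(w) = -w/2 + w = w/2)
Z(J(1, 6)) - 1/(92 + L) = (½)*6 - 1/(92 + 350) = 3 - 1/442 = 1325/442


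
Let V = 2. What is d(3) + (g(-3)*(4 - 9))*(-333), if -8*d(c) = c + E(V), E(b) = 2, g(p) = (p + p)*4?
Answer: -319685/8 ≈ -39961.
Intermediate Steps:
g(p) = 8*p (g(p) = (2*p)*4 = 8*p)
d(c) = -¼ - c/8 (d(c) = -(c + 2)/8 = -(2 + c)/8 = -¼ - c/8)
d(3) + (g(-3)*(4 - 9))*(-333) = (-¼ - ⅛*3) + ((8*(-3))*(4 - 9))*(-333) = (-¼ - 3/8) - 24*(-5)*(-333) = -5/8 + 120*(-333) = -5/8 - 39960 = -319685/8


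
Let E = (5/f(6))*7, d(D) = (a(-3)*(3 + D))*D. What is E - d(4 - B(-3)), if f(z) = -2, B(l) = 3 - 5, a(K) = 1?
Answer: -143/2 ≈ -71.500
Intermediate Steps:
B(l) = -2
d(D) = D*(3 + D) (d(D) = (1*(3 + D))*D = (3 + D)*D = D*(3 + D))
E = -35/2 (E = (5/(-2))*7 = -½*5*7 = -5/2*7 = -35/2 ≈ -17.500)
E - d(4 - B(-3)) = -35/2 - (4 - 1*(-2))*(3 + (4 - 1*(-2))) = -35/2 - (4 + 2)*(3 + (4 + 2)) = -35/2 - 6*(3 + 6) = -35/2 - 6*9 = -35/2 - 1*54 = -35/2 - 54 = -143/2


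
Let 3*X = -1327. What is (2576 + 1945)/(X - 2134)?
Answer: -13563/7729 ≈ -1.7548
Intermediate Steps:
X = -1327/3 (X = (⅓)*(-1327) = -1327/3 ≈ -442.33)
(2576 + 1945)/(X - 2134) = (2576 + 1945)/(-1327/3 - 2134) = 4521/(-7729/3) = 4521*(-3/7729) = -13563/7729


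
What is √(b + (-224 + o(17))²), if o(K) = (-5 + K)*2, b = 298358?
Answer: √338358 ≈ 581.69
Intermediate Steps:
o(K) = -10 + 2*K
√(b + (-224 + o(17))²) = √(298358 + (-224 + (-10 + 2*17))²) = √(298358 + (-224 + (-10 + 34))²) = √(298358 + (-224 + 24)²) = √(298358 + (-200)²) = √(298358 + 40000) = √338358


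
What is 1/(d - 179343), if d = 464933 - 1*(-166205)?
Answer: 1/451795 ≈ 2.2134e-6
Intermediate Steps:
d = 631138 (d = 464933 + 166205 = 631138)
1/(d - 179343) = 1/(631138 - 179343) = 1/451795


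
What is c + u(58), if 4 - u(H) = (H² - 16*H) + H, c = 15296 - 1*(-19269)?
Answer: 32075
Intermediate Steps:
c = 34565 (c = 15296 + 19269 = 34565)
u(H) = 4 - H² + 15*H (u(H) = 4 - ((H² - 16*H) + H) = 4 - (H² - 15*H) = 4 + (-H² + 15*H) = 4 - H² + 15*H)
c + u(58) = 34565 + (4 - 1*58² + 15*58) = 34565 + (4 - 1*3364 + 870) = 34565 + (4 - 3364 + 870) = 34565 - 2490 = 32075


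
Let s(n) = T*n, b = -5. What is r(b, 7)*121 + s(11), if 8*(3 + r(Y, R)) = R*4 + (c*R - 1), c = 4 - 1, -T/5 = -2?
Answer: 473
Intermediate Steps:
T = 10 (T = -5*(-2) = 10)
c = 3
s(n) = 10*n
r(Y, R) = -25/8 + 7*R/8 (r(Y, R) = -3 + (R*4 + (3*R - 1))/8 = -3 + (4*R + (-1 + 3*R))/8 = -3 + (-1 + 7*R)/8 = -3 + (-⅛ + 7*R/8) = -25/8 + 7*R/8)
r(b, 7)*121 + s(11) = (-25/8 + (7/8)*7)*121 + 10*11 = (-25/8 + 49/8)*121 + 110 = 3*121 + 110 = 363 + 110 = 473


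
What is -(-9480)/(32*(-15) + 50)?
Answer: -948/43 ≈ -22.047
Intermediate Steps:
-(-9480)/(32*(-15) + 50) = -(-9480)/(-480 + 50) = -(-9480)/(-430) = -(-9480)*(-1)/430 = -1*948/43 = -948/43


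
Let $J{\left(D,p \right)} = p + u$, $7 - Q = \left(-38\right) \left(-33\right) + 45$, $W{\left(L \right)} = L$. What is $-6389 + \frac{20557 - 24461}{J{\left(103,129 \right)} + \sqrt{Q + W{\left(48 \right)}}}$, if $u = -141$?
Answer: $- \frac{2205271}{347} + \frac{1952 i \sqrt{311}}{347} \approx -6355.3 + 99.204 i$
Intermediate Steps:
$Q = -1292$ ($Q = 7 - \left(\left(-38\right) \left(-33\right) + 45\right) = 7 - \left(1254 + 45\right) = 7 - 1299 = -1292$)
$J{\left(D,p \right)} = -141 + p$ ($J{\left(D,p \right)} = p - 141 = -141 + p$)
$-6389 + \frac{20557 - 24461}{J{\left(103,129 \right)} + \sqrt{Q + W{\left(48 \right)}}} = -6389 + \frac{20557 - 24461}{\left(-141 + 129\right) + \sqrt{-1292 + 48}} = -6389 - \frac{3904}{-12 + \sqrt{-1244}} = -6389 - \frac{3904}{-12 + 2 i \sqrt{311}}$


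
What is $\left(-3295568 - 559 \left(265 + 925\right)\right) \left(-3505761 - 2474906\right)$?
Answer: $23688094278926$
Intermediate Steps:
$\left(-3295568 - 559 \left(265 + 925\right)\right) \left(-3505761 - 2474906\right) = \left(-3295568 - 665210\right) \left(-5980667\right) = \left(-3960778\right) \left(-5980667\right) = 23688094278926$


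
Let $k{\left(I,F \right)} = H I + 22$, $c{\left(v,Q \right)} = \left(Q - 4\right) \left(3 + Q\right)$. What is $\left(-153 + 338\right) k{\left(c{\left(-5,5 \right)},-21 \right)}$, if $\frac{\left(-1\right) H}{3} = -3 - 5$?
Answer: $39590$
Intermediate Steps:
$H = 24$ ($H = - 3 \left(-3 - 5\right) = \left(-3\right) \left(-8\right) = 24$)
$c{\left(v,Q \right)} = \left(-4 + Q\right) \left(3 + Q\right)$
$k{\left(I,F \right)} = 22 + 24 I$ ($k{\left(I,F \right)} = 24 I + 22 = 22 + 24 I$)
$\left(-153 + 338\right) k{\left(c{\left(-5,5 \right)},-21 \right)} = \left(-153 + 338\right) \left(22 + 24 \left(-12 + 5^{2} - 5\right)\right) = 185 \left(22 + 24 \left(-12 + 25 - 5\right)\right) = 185 \left(22 + 24 \cdot 8\right) = 185 \left(22 + 192\right) = 185 \cdot 214 = 39590$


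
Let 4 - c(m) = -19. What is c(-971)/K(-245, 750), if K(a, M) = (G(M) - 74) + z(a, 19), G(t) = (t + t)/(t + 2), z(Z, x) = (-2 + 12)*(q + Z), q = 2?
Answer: -4324/470377 ≈ -0.0091926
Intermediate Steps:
c(m) = 23 (c(m) = 4 - 1*(-19) = 4 + 19 = 23)
z(Z, x) = 20 + 10*Z (z(Z, x) = (-2 + 12)*(2 + Z) = 10*(2 + Z) = 20 + 10*Z)
G(t) = 2*t/(2 + t) (G(t) = (2*t)/(2 + t) = 2*t/(2 + t))
K(a, M) = -54 + 10*a + 2*M/(2 + M) (K(a, M) = (2*M/(2 + M) - 74) + (20 + 10*a) = (-74 + 2*M/(2 + M)) + (20 + 10*a) = -54 + 10*a + 2*M/(2 + M))
c(-971)/K(-245, 750) = 23/((2*(750 + (-27 + 5*(-245))*(2 + 750))/(2 + 750))) = 23/((2*(750 + (-27 - 1225)*752)/752)) = 23/((2*(1/752)*(750 - 1252*752))) = 23/((2*(1/752)*(750 - 941504))) = 23/((2*(1/752)*(-940754))) = 23/(-470377/188) = 23*(-188/470377) = -4324/470377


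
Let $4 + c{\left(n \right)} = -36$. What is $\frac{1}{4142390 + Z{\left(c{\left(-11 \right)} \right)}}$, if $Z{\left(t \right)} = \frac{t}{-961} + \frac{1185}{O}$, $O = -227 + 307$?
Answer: $\frac{15376}{63693617037} \approx 2.4141 \cdot 10^{-7}$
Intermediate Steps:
$O = 80$
$c{\left(n \right)} = -40$ ($c{\left(n \right)} = -4 - 36 = -40$)
$Z{\left(t \right)} = \frac{237}{16} - \frac{t}{961}$ ($Z{\left(t \right)} = \frac{t}{-961} + \frac{1185}{80} = t \left(- \frac{1}{961}\right) + 1185 \cdot \frac{1}{80} = - \frac{t}{961} + \frac{237}{16} = \frac{237}{16} - \frac{t}{961}$)
$\frac{1}{4142390 + Z{\left(c{\left(-11 \right)} \right)}} = \frac{1}{4142390 + \left(\frac{237}{16} - - \frac{40}{961}\right)} = \frac{1}{4142390 + \left(\frac{237}{16} + \frac{40}{961}\right)} = \frac{1}{4142390 + \frac{228397}{15376}} = \frac{1}{\frac{63693617037}{15376}} = \frac{15376}{63693617037}$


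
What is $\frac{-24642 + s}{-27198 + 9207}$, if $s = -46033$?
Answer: $\frac{70675}{17991} \approx 3.9284$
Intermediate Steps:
$\frac{-24642 + s}{-27198 + 9207} = \frac{-24642 - 46033}{-27198 + 9207} = - \frac{70675}{-17991} = \left(-70675\right) \left(- \frac{1}{17991}\right) = \frac{70675}{17991}$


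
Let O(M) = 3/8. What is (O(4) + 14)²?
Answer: 13225/64 ≈ 206.64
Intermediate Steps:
O(M) = 3/8 (O(M) = 3*(⅛) = 3/8)
(O(4) + 14)² = (3/8 + 14)² = (115/8)² = 13225/64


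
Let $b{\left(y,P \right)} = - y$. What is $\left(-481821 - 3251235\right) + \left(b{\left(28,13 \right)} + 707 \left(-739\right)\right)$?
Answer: $-4255557$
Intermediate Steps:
$\left(-481821 - 3251235\right) + \left(b{\left(28,13 \right)} + 707 \left(-739\right)\right) = \left(-481821 - 3251235\right) + \left(\left(-1\right) 28 + 707 \left(-739\right)\right) = -3733056 - 522501 = -4255557$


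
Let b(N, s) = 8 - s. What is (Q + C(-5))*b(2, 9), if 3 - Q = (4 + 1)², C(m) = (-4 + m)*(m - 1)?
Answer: -32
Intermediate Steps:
C(m) = (-1 + m)*(-4 + m) (C(m) = (-4 + m)*(-1 + m) = (-1 + m)*(-4 + m))
Q = -22 (Q = 3 - (4 + 1)² = 3 - 1*5² = 3 - 1*25 = 3 - 25 = -22)
(Q + C(-5))*b(2, 9) = (-22 + (4 + (-5)² - 5*(-5)))*(8 - 1*9) = (-22 + (4 + 25 + 25))*(8 - 9) = (-22 + 54)*(-1) = 32*(-1) = -32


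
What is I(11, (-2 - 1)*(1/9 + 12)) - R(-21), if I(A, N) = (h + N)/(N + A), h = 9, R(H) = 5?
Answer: -149/38 ≈ -3.9211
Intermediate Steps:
I(A, N) = (9 + N)/(A + N) (I(A, N) = (9 + N)/(N + A) = (9 + N)/(A + N))
I(11, (-2 - 1)*(1/9 + 12)) - R(-21) = (9 + (-2 - 1)*(1/9 + 12))/(11 + (-2 - 1)*(1/9 + 12)) - 1*5 = (9 - 3*(⅑ + 12))/(11 - 3*(⅑ + 12)) - 5 = (9 - 3*109/9)/(11 - 3*109/9) - 5 = (9 - 109/3)/(11 - 109/3) - 5 = -82/3/(-76/3) - 5 = -3/76*(-82/3) - 5 = 41/38 - 5 = -149/38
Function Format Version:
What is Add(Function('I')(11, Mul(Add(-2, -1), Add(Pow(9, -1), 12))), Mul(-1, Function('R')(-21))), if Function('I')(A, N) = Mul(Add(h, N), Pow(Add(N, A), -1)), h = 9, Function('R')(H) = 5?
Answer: Rational(-149, 38) ≈ -3.9211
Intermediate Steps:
Function('I')(A, N) = Mul(Pow(Add(A, N), -1), Add(9, N)) (Function('I')(A, N) = Mul(Add(9, N), Pow(Add(N, A), -1)) = Mul(Add(9, N), Pow(Add(A, N), -1)) = Mul(Pow(Add(A, N), -1), Add(9, N)))
Add(Function('I')(11, Mul(Add(-2, -1), Add(Pow(9, -1), 12))), Mul(-1, Function('R')(-21))) = Add(Mul(Pow(Add(11, Mul(Add(-2, -1), Add(Pow(9, -1), 12))), -1), Add(9, Mul(Add(-2, -1), Add(Pow(9, -1), 12)))), Mul(-1, 5)) = Add(Mul(Pow(Add(11, Mul(-3, Add(Rational(1, 9), 12))), -1), Add(9, Mul(-3, Add(Rational(1, 9), 12)))), -5) = Add(Mul(Pow(Add(11, Mul(-3, Rational(109, 9))), -1), Add(9, Mul(-3, Rational(109, 9)))), -5) = Add(Mul(Pow(Add(11, Rational(-109, 3)), -1), Add(9, Rational(-109, 3))), -5) = Add(Mul(Pow(Rational(-76, 3), -1), Rational(-82, 3)), -5) = Add(Mul(Rational(-3, 76), Rational(-82, 3)), -5) = Add(Rational(41, 38), -5) = Rational(-149, 38)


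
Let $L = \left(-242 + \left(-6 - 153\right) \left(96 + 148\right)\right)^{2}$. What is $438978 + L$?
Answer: $1524404422$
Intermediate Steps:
$L = 1523965444$ ($L = \left(-242 - 38796\right)^{2} = \left(-39038\right)^{2} = 1523965444$)
$438978 + L = 438978 + 1523965444 = 1524404422$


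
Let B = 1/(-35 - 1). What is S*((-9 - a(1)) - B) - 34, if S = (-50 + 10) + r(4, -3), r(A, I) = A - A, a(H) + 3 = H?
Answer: 2204/9 ≈ 244.89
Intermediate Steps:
a(H) = -3 + H
r(A, I) = 0
B = -1/36 (B = 1/(-36) = -1/36 ≈ -0.027778)
S = -40 (S = (-50 + 10) + 0 = -40 + 0 = -40)
S*((-9 - a(1)) - B) - 34 = -40*((-9 - (-3 + 1)) - 1*(-1/36)) - 34 = -40*((-9 - 1*(-2)) + 1/36) - 34 = -40*((-9 + 2) + 1/36) - 34 = -40*(-7 + 1/36) - 34 = -40*(-251/36) - 34 = 2510/9 - 34 = 2204/9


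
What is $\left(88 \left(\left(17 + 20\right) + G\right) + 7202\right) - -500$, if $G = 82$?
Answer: $18174$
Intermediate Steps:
$\left(88 \left(\left(17 + 20\right) + G\right) + 7202\right) - -500 = \left(88 \left(\left(17 + 20\right) + 82\right) + 7202\right) - -500 = \left(88 \left(37 + 82\right) + 7202\right) + 500 = \left(88 \cdot 119 + 7202\right) + 500 = \left(10472 + 7202\right) + 500 = 17674 + 500 = 18174$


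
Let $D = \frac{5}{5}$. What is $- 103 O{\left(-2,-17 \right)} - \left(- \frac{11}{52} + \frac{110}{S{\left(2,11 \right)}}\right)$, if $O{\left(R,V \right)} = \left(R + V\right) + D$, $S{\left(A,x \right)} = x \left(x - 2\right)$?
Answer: $\frac{867251}{468} \approx 1853.1$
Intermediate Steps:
$S{\left(A,x \right)} = x \left(-2 + x\right)$
$D = 1$ ($D = 5 \cdot \frac{1}{5} = 1$)
$O{\left(R,V \right)} = 1 + R + V$ ($O{\left(R,V \right)} = \left(R + V\right) + 1 = 1 + R + V$)
$- 103 O{\left(-2,-17 \right)} - \left(- \frac{11}{52} + \frac{110}{S{\left(2,11 \right)}}\right) = - 103 \left(1 - 2 - 17\right) - \left(- \frac{11}{52} + 110 \frac{1}{11 \left(-2 + 11\right)}\right) = \left(-103\right) \left(-18\right) - \left(- \frac{11}{52} + \frac{110}{11 \cdot 9}\right) = 1854 + \left(- \frac{110}{99} + \frac{11}{52}\right) = 1854 + \left(\left(-110\right) \frac{1}{99} + \frac{11}{52}\right) = 1854 + \left(- \frac{10}{9} + \frac{11}{52}\right) = 1854 - \frac{421}{468} = \frac{867251}{468}$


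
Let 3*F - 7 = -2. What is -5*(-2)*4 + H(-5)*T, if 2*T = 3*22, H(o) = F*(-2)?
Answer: -70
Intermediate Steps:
F = 5/3 (F = 7/3 + (⅓)*(-2) = 7/3 - ⅔ = 5/3 ≈ 1.6667)
H(o) = -10/3 (H(o) = (5/3)*(-2) = -10/3)
T = 33 (T = (3*22)/2 = (½)*66 = 33)
-5*(-2)*4 + H(-5)*T = -5*(-2)*4 - 10/3*33 = 10*4 - 110 = 40 - 110 = -70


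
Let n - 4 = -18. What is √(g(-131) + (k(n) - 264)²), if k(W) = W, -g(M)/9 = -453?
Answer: √81361 ≈ 285.24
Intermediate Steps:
n = -14 (n = 4 - 18 = -14)
g(M) = 4077 (g(M) = -9*(-453) = 4077)
√(g(-131) + (k(n) - 264)²) = √(4077 + (-14 - 264)²) = √(4077 + (-278)²) = √(4077 + 77284) = √81361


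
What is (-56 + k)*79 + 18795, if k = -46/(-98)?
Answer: 705996/49 ≈ 14408.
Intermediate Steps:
k = 23/49 (k = -46*(-1/98) = 23/49 ≈ 0.46939)
(-56 + k)*79 + 18795 = (-56 + 23/49)*79 + 18795 = -2721/49*79 + 18795 = -214959/49 + 18795 = 705996/49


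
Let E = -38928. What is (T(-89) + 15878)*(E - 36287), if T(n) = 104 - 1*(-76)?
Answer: -1207802470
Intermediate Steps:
T(n) = 180 (T(n) = 104 + 76 = 180)
(T(-89) + 15878)*(E - 36287) = (180 + 15878)*(-38928 - 36287) = 16058*(-75215) = -1207802470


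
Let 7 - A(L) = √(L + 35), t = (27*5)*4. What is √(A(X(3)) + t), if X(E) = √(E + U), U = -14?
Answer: √(547 - √(35 + I*√11)) ≈ 23.261 - 0.00602*I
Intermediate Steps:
X(E) = √(-14 + E) (X(E) = √(E - 14) = √(-14 + E))
t = 540 (t = 135*4 = 540)
A(L) = 7 - √(35 + L) (A(L) = 7 - √(L + 35) = 7 - √(35 + L))
√(A(X(3)) + t) = √((7 - √(35 + √(-14 + 3))) + 540) = √((7 - √(35 + √(-11))) + 540) = √((7 - √(35 + I*√11)) + 540) = √(547 - √(35 + I*√11))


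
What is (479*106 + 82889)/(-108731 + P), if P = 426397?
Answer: 133663/317666 ≈ 0.42077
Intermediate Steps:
(479*106 + 82889)/(-108731 + P) = (479*106 + 82889)/(-108731 + 426397) = (50774 + 82889)/317666 = 133663*(1/317666) = 133663/317666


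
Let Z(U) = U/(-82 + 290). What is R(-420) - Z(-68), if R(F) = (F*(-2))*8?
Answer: 349457/52 ≈ 6720.3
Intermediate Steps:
R(F) = -16*F (R(F) = -2*F*8 = -16*F)
Z(U) = U/208
R(-420) - Z(-68) = -16*(-420) - (-68)/208 = 6720 - 1*(-17/52) = 6720 + 17/52 = 349457/52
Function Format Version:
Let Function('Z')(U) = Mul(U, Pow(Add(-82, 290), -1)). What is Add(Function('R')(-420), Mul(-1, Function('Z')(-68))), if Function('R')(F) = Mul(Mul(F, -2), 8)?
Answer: Rational(349457, 52) ≈ 6720.3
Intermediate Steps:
Function('R')(F) = Mul(-16, F) (Function('R')(F) = Mul(Mul(-2, F), 8) = Mul(-16, F))
Function('Z')(U) = Mul(Rational(1, 208), U) (Function('Z')(U) = Mul(U, Pow(208, -1)) = Mul(U, Rational(1, 208)) = Mul(Rational(1, 208), U))
Add(Function('R')(-420), Mul(-1, Function('Z')(-68))) = Add(Mul(-16, -420), Mul(-1, Mul(Rational(1, 208), -68))) = Add(6720, Mul(-1, Rational(-17, 52))) = Add(6720, Rational(17, 52)) = Rational(349457, 52)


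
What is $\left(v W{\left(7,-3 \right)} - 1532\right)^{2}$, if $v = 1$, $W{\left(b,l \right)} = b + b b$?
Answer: $2178576$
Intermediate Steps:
$W{\left(b,l \right)} = b + b^{2}$
$\left(v W{\left(7,-3 \right)} - 1532\right)^{2} = \left(1 \cdot 7 \left(1 + 7\right) - 1532\right)^{2} = \left(1 \cdot 7 \cdot 8 - 1532\right)^{2} = \left(1 \cdot 56 - 1532\right)^{2} = \left(56 - 1532\right)^{2} = \left(-1476\right)^{2} = 2178576$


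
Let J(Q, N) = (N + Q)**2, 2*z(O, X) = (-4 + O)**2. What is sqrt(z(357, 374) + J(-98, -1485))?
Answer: sqrt(10272774)/2 ≈ 1602.6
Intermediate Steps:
z(O, X) = (-4 + O)**2/2
sqrt(z(357, 374) + J(-98, -1485)) = sqrt((-4 + 357)**2/2 + (-1485 - 98)**2) = sqrt((1/2)*353**2 + (-1583)**2) = sqrt((1/2)*124609 + 2505889) = sqrt(124609/2 + 2505889) = sqrt(5136387/2) = sqrt(10272774)/2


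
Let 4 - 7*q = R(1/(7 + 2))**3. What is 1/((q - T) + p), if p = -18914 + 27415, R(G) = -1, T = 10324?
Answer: -7/12756 ≈ -0.00054876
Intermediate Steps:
q = 5/7 (q = 4/7 - 1/7*(-1)**3 = 4/7 - 1/7*(-1) = 4/7 + 1/7 = 5/7 ≈ 0.71429)
p = 8501
1/((q - T) + p) = 1/((5/7 - 1*10324) + 8501) = 1/((5/7 - 10324) + 8501) = 1/(-72263/7 + 8501) = 1/(-12756/7) = -7/12756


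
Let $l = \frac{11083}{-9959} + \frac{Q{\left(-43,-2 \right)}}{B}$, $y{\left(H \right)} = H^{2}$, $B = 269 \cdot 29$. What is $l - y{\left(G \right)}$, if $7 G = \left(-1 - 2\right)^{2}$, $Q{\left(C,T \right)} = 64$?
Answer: $- \frac{10498137122}{3806817791} \approx -2.7577$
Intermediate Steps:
$B = 7801$
$G = \frac{9}{7}$ ($G = \frac{\left(-1 - 2\right)^{2}}{7} = \frac{\left(-3\right)^{2}}{7} = \frac{1}{7} \cdot 9 = \frac{9}{7} \approx 1.2857$)
$l = - \frac{85821107}{77690159}$ ($l = \frac{11083}{-9959} + \frac{64}{7801} = 11083 \left(- \frac{1}{9959}\right) + 64 \cdot \frac{1}{7801} = - \frac{11083}{9959} + \frac{64}{7801} = - \frac{85821107}{77690159} \approx -1.1047$)
$l - y{\left(G \right)} = - \frac{85821107}{77690159} - \left(\frac{9}{7}\right)^{2} = - \frac{85821107}{77690159} - \frac{81}{49} = - \frac{10498137122}{3806817791}$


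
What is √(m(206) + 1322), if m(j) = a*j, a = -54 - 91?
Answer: 6*I*√793 ≈ 168.96*I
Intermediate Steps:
a = -145
m(j) = -145*j
√(m(206) + 1322) = √(-145*206 + 1322) = √(-29870 + 1322) = √(-28548) = 6*I*√793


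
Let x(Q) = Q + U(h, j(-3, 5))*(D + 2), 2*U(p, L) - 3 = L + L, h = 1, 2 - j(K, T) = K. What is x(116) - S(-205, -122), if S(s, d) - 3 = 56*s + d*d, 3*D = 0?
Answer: -3278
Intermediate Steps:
j(K, T) = 2 - K
D = 0 (D = (⅓)*0 = 0)
S(s, d) = 3 + d² + 56*s (S(s, d) = 3 + (56*s + d*d) = 3 + (56*s + d²) = 3 + (d² + 56*s) = 3 + d² + 56*s)
U(p, L) = 3/2 + L (U(p, L) = 3/2 + (L + L)/2 = 3/2 + (2*L)/2 = 3/2 + L)
x(Q) = 13 + Q (x(Q) = Q + (3/2 + (2 - 1*(-3)))*(0 + 2) = Q + (3/2 + (2 + 3))*2 = Q + (3/2 + 5)*2 = Q + (13/2)*2 = Q + 13 = 13 + Q)
x(116) - S(-205, -122) = (13 + 116) - (3 + (-122)² + 56*(-205)) = 129 - (3 + 14884 - 11480) = 129 - 1*3407 = 129 - 3407 = -3278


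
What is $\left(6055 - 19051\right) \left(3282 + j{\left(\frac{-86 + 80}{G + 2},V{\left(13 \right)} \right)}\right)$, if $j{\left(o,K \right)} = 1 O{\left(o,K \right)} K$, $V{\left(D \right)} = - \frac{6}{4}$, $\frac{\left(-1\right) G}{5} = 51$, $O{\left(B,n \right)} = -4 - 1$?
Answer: $-42750342$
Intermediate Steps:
$O{\left(B,n \right)} = -5$
$G = -255$ ($G = \left(-5\right) 51 = -255$)
$V{\left(D \right)} = - \frac{3}{2}$ ($V{\left(D \right)} = \left(-6\right) \frac{1}{4} = - \frac{3}{2}$)
$j{\left(o,K \right)} = - 5 K$ ($j{\left(o,K \right)} = 1 \left(-5\right) K = - 5 K$)
$\left(6055 - 19051\right) \left(3282 + j{\left(\frac{-86 + 80}{G + 2},V{\left(13 \right)} \right)}\right) = \left(6055 - 19051\right) \left(3282 - - \frac{15}{2}\right) = - 12996 \left(3282 + \frac{15}{2}\right) = \left(-12996\right) \frac{6579}{2} = -42750342$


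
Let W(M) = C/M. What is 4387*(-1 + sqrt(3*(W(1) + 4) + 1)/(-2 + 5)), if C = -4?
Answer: -8774/3 ≈ -2924.7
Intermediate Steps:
W(M) = -4/M
4387*(-1 + sqrt(3*(W(1) + 4) + 1)/(-2 + 5)) = 4387*(-1 + sqrt(3*(-4/1 + 4) + 1)/(-2 + 5)) = 4387*(-1 + sqrt(3*(-4*1 + 4) + 1)/3) = 4387*(-1 + sqrt(3*(-4 + 4) + 1)*(1/3)) = 4387*(-1 + sqrt(3*0 + 1)*(1/3)) = 4387*(-1 + sqrt(0 + 1)*(1/3)) = 4387*(-1 + sqrt(1)*(1/3)) = 4387*(-1 + 1*(1/3)) = 4387*(-1 + 1/3) = 4387*(-2/3) = -8774/3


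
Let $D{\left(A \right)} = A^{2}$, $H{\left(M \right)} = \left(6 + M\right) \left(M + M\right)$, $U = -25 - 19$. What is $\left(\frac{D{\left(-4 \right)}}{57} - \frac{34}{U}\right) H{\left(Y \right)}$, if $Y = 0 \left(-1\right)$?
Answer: $0$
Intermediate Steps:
$Y = 0$
$U = -44$
$H{\left(M \right)} = 2 M \left(6 + M\right)$ ($H{\left(M \right)} = \left(6 + M\right) 2 M = 2 M \left(6 + M\right)$)
$\left(\frac{D{\left(-4 \right)}}{57} - \frac{34}{U}\right) H{\left(Y \right)} = \left(\frac{\left(-4\right)^{2}}{57} - \frac{34}{-44}\right) 2 \cdot 0 \left(6 + 0\right) = \left(16 \cdot \frac{1}{57} - - \frac{17}{22}\right) 2 \cdot 0 \cdot 6 = \left(\frac{16}{57} + \frac{17}{22}\right) 0 = \frac{1321}{1254} \cdot 0 = 0$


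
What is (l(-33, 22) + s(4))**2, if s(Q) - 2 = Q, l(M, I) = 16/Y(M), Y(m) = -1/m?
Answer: 285156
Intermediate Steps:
l(M, I) = -16*M (l(M, I) = 16/((-1/M)) = 16*(-M) = -16*M)
s(Q) = 2 + Q
(l(-33, 22) + s(4))**2 = (-16*(-33) + (2 + 4))**2 = (528 + 6)**2 = 534**2 = 285156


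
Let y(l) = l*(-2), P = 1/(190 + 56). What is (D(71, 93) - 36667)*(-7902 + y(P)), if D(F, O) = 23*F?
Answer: 11350397066/41 ≈ 2.7684e+8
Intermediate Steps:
P = 1/246 ≈ 0.0040650
y(l) = -2*l
(D(71, 93) - 36667)*(-7902 + y(P)) = (23*71 - 36667)*(-7902 - 2*1/246) = (1633 - 36667)*(-7902 - 1/123) = -35034*(-971947/123) = 11350397066/41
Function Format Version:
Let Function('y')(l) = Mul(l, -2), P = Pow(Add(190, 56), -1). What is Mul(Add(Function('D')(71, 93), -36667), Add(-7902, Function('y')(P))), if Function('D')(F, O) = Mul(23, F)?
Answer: Rational(11350397066, 41) ≈ 2.7684e+8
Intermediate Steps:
P = Rational(1, 246) (P = Pow(246, -1) = Rational(1, 246) ≈ 0.0040650)
Function('y')(l) = Mul(-2, l)
Mul(Add(Function('D')(71, 93), -36667), Add(-7902, Function('y')(P))) = Mul(Add(Mul(23, 71), -36667), Add(-7902, Mul(-2, Rational(1, 246)))) = Mul(Add(1633, -36667), Add(-7902, Rational(-1, 123))) = Mul(-35034, Rational(-971947, 123)) = Rational(11350397066, 41)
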